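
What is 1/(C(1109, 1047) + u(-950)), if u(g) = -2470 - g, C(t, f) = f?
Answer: -1/473 ≈ -0.0021142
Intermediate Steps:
1/(C(1109, 1047) + u(-950)) = 1/(1047 + (-2470 - 1*(-950))) = 1/(1047 + (-2470 + 950)) = 1/(1047 - 1520) = 1/(-473) = -1/473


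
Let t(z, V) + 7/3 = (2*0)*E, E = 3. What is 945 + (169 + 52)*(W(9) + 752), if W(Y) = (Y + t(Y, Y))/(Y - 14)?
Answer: 500527/3 ≈ 1.6684e+5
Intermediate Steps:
t(z, V) = -7/3 (t(z, V) = -7/3 + (2*0)*3 = -7/3 + 0*3 = -7/3 + 0 = -7/3)
W(Y) = (-7/3 + Y)/(-14 + Y) (W(Y) = (Y - 7/3)/(Y - 14) = (-7/3 + Y)/(-14 + Y))
945 + (169 + 52)*(W(9) + 752) = 945 + (169 + 52)*((-7/3 + 9)/(-14 + 9) + 752) = 945 + 221*((20/3)/(-5) + 752) = 945 + 221*(-1/5*20/3 + 752) = 945 + 221*(-4/3 + 752) = 945 + 221*(2252/3) = 945 + 497692/3 = 500527/3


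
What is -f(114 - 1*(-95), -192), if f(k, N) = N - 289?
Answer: 481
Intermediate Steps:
f(k, N) = -289 + N
-f(114 - 1*(-95), -192) = -(-289 - 192) = -1*(-481) = 481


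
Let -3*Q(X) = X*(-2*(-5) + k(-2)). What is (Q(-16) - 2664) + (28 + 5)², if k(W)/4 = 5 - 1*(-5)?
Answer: -3925/3 ≈ -1308.3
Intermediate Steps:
k(W) = 40 (k(W) = 4*(5 - 1*(-5)) = 4*(5 + 5) = 4*10 = 40)
Q(X) = -50*X/3 (Q(X) = -X*(-2*(-5) + 40)/3 = -X*(10 + 40)/3 = -X*50/3 = -50*X/3)
(Q(-16) - 2664) + (28 + 5)² = (-50/3*(-16) - 2664) + (28 + 5)² = (800/3 - 2664) + 33² = -7192/3 + 1089 = -3925/3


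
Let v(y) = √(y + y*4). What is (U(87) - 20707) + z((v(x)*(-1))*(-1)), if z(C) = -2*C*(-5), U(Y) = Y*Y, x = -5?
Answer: -13138 + 50*I ≈ -13138.0 + 50.0*I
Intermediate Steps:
v(y) = √5*√y (v(y) = √(y + 4*y) = √(5*y) = √5*√y)
U(Y) = Y²
z(C) = 10*C
(U(87) - 20707) + z((v(x)*(-1))*(-1)) = (87² - 20707) + 10*(((√5*√(-5))*(-1))*(-1)) = (7569 - 20707) + 10*(((√5*(I*√5))*(-1))*(-1)) = -13138 + 10*(((5*I)*(-1))*(-1)) = -13138 + 10*(-5*I*(-1)) = -13138 + 10*(5*I) = -13138 + 50*I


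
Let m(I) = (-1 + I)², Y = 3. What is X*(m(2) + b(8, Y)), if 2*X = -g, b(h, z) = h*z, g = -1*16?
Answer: 200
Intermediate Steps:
g = -16
X = 8 (X = (-1*(-16))/2 = (½)*16 = 8)
X*(m(2) + b(8, Y)) = 8*((-1 + 2)² + 8*3) = 8*(1² + 24) = 8*(1 + 24) = 8*25 = 200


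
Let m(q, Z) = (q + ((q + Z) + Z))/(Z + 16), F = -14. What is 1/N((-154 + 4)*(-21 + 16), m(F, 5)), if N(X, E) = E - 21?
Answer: -7/153 ≈ -0.045752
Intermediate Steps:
m(q, Z) = (2*Z + 2*q)/(16 + Z) (m(q, Z) = (q + ((Z + q) + Z))/(16 + Z) = (q + (q + 2*Z))/(16 + Z) = (2*Z + 2*q)/(16 + Z))
N(X, E) = -21 + E
1/N((-154 + 4)*(-21 + 16), m(F, 5)) = 1/(-21 + 2*(5 - 14)/(16 + 5)) = 1/(-21 + 2*(-9)/21) = 1/(-21 + 2*(1/21)*(-9)) = 1/(-21 - 6/7) = 1/(-153/7) = -7/153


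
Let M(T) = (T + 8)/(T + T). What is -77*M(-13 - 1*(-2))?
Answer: -21/2 ≈ -10.500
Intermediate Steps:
M(T) = (8 + T)/(2*T) (M(T) = (8 + T)/((2*T)) = (8 + T)*(1/(2*T)) = (8 + T)/(2*T))
-77*M(-13 - 1*(-2)) = -77*(8 + (-13 - 1*(-2)))/(2*(-13 - 1*(-2))) = -77*(8 + (-13 + 2))/(2*(-13 + 2)) = -77*(8 - 11)/(2*(-11)) = -77*(-1)*(-3)/(2*11) = -77*3/22 = -21/2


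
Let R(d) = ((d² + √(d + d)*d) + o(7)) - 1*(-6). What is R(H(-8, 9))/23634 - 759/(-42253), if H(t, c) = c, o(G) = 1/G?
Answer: 75670886/3495125907 + 3*√2/2626 ≈ 0.023266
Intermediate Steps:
R(d) = 43/7 + d² + √2*d^(3/2) (R(d) = ((d² + √(d + d)*d) + 1/7) - 1*(-6) = ((d² + √(2*d)*d) + ⅐) + 6 = ((d² + (√2*√d)*d) + ⅐) + 6 = ((d² + √2*d^(3/2)) + ⅐) + 6 = (⅐ + d² + √2*d^(3/2)) + 6 = 43/7 + d² + √2*d^(3/2))
R(H(-8, 9))/23634 - 759/(-42253) = (43/7 + 9² + √2*9^(3/2))/23634 - 759/(-42253) = (43/7 + 81 + √2*27)*(1/23634) - 759*(-1/42253) = (43/7 + 81 + 27*√2)*(1/23634) + 759/42253 = (610/7 + 27*√2)*(1/23634) + 759/42253 = (305/82719 + 3*√2/2626) + 759/42253 = 75670886/3495125907 + 3*√2/2626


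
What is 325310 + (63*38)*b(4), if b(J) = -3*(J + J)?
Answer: 267854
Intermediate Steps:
b(J) = -6*J
325310 + (63*38)*b(4) = 325310 + (63*38)*(-6*4) = 325310 + 2394*(-24) = 325310 - 57456 = 267854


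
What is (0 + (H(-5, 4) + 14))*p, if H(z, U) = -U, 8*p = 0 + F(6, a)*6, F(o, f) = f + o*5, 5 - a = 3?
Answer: 240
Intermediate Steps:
a = 2 (a = 5 - 1*3 = 5 - 3 = 2)
F(o, f) = f + 5*o
p = 24 (p = (0 + (2 + 5*6)*6)/8 = (0 + (2 + 30)*6)/8 = (0 + 32*6)/8 = (0 + 192)/8 = (1/8)*192 = 24)
(0 + (H(-5, 4) + 14))*p = (0 + (-1*4 + 14))*24 = (0 + (-4 + 14))*24 = (0 + 10)*24 = 10*24 = 240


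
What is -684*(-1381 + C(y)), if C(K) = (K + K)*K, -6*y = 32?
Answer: 905692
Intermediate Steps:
y = -16/3 (y = -⅙*32 = -16/3 ≈ -5.3333)
C(K) = 2*K² (C(K) = (2*K)*K = 2*K²)
-684*(-1381 + C(y)) = -684*(-1381 + 2*(-16/3)²) = -684*(-1381 + 2*(256/9)) = -684*(-1381 + 512/9) = -684*(-11917/9) = 905692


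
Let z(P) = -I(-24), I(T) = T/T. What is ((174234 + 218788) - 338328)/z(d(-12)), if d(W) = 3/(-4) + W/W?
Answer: -54694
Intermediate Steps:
I(T) = 1
d(W) = ¼ (d(W) = 3*(-¼) + 1 = -¾ + 1 = ¼)
z(P) = -1 (z(P) = -1*1 = -1)
((174234 + 218788) - 338328)/z(d(-12)) = ((174234 + 218788) - 338328)/(-1) = (393022 - 338328)*(-1) = 54694*(-1) = -54694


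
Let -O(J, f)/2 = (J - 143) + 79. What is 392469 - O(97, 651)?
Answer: 392535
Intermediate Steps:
O(J, f) = 128 - 2*J (O(J, f) = -2*((J - 143) + 79) = -2*((-143 + J) + 79) = -2*(-64 + J) = 128 - 2*J)
392469 - O(97, 651) = 392469 - (128 - 2*97) = 392469 - (128 - 194) = 392469 - 1*(-66) = 392469 + 66 = 392535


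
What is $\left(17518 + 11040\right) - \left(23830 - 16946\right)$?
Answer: $21674$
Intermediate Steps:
$\left(17518 + 11040\right) - \left(23830 - 16946\right) = 28558 - \left(23830 - 16946\right) = 28558 - 6884 = 21674$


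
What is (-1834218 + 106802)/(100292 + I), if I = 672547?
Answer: -1727416/772839 ≈ -2.2352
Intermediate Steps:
(-1834218 + 106802)/(100292 + I) = (-1834218 + 106802)/(100292 + 672547) = -1727416/772839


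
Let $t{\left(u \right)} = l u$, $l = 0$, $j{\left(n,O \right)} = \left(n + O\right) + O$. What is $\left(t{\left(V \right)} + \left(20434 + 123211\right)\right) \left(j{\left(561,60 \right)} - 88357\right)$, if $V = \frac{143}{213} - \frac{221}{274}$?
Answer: $-12594219020$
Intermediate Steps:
$j{\left(n,O \right)} = n + 2 O$ ($j{\left(n,O \right)} = \left(O + n\right) + O = n + 2 O$)
$V = - \frac{7891}{58362}$ ($V = 143 \cdot \frac{1}{213} - \frac{221}{274} = \frac{143}{213} - \frac{221}{274} = - \frac{7891}{58362} \approx -0.13521$)
$t{\left(u \right)} = 0$ ($t{\left(u \right)} = 0 u = 0$)
$\left(t{\left(V \right)} + \left(20434 + 123211\right)\right) \left(j{\left(561,60 \right)} - 88357\right) = \left(0 + \left(20434 + 123211\right)\right) \left(\left(561 + 2 \cdot 60\right) - 88357\right) = \left(0 + 143645\right) \left(\left(561 + 120\right) - 88357\right) = 143645 \left(681 - 88357\right) = 143645 \left(-87676\right) = -12594219020$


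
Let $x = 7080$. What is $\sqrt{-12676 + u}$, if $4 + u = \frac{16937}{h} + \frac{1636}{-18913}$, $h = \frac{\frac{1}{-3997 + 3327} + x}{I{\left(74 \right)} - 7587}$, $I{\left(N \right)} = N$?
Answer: $\frac{i \sqrt{246722483456606376572613358}}{89715687887} \approx 175.08 i$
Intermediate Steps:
$h = - \frac{4743599}{5033710}$ ($h = \frac{\frac{1}{-3997 + 3327} + 7080}{74 - 7587} = \frac{\frac{1}{-670} + 7080}{-7513} = \left(- \frac{1}{670} + 7080\right) \left(- \frac{1}{7513}\right) = \frac{4743599}{670} \left(- \frac{1}{7513}\right) = - \frac{4743599}{5033710} \approx -0.94237$)
$u = - \frac{1612812335084022}{89715687887}$ ($u = -4 + \left(\frac{16937}{- \frac{4743599}{5033710}} + \frac{1636}{-18913}\right) = -4 + \left(16937 \left(- \frac{5033710}{4743599}\right) + 1636 \left(- \frac{1}{18913}\right)\right) = -4 - \frac{1612453472332474}{89715687887} = - \frac{1612812335084022}{89715687887} \approx -17977.0$)
$\sqrt{-12676 + u} = \sqrt{-12676 - \frac{1612812335084022}{89715687887}} = \sqrt{- \frac{2750048394739634}{89715687887}} = \frac{i \sqrt{246722483456606376572613358}}{89715687887}$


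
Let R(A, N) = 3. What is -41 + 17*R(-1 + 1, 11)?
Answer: 10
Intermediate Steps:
-41 + 17*R(-1 + 1, 11) = -41 + 17*3 = -41 + 51 = 10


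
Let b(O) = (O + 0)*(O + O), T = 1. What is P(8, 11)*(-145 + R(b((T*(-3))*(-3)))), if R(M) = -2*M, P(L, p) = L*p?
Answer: -41272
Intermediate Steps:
b(O) = 2*O² (b(O) = O*(2*O) = 2*O²)
P(8, 11)*(-145 + R(b((T*(-3))*(-3)))) = (8*11)*(-145 - 4*((1*(-3))*(-3))²) = 88*(-145 - 4*(-3*(-3))²) = 88*(-145 - 4*9²) = 88*(-145 - 4*81) = 88*(-145 - 2*162) = 88*(-145 - 324) = 88*(-469) = -41272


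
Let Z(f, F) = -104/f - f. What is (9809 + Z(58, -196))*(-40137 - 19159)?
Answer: -16764580192/29 ≈ -5.7809e+8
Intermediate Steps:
Z(f, F) = -f - 104/f
(9809 + Z(58, -196))*(-40137 - 19159) = (9809 + (-1*58 - 104/58))*(-40137 - 19159) = (9809 + (-58 - 104*1/58))*(-59296) = (9809 + (-58 - 52/29))*(-59296) = (9809 - 1734/29)*(-59296) = (282727/29)*(-59296) = -16764580192/29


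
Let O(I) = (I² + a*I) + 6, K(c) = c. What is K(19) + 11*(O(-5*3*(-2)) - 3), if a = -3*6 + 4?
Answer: 5332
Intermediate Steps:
a = -14 (a = -18 + 4 = -14)
O(I) = 6 + I² - 14*I (O(I) = (I² - 14*I) + 6 = 6 + I² - 14*I)
K(19) + 11*(O(-5*3*(-2)) - 3) = 19 + 11*((6 + (-5*3*(-2))² - 14*(-5*3)*(-2)) - 3) = 19 + 11*((6 + (-15*(-2))² - (-210)*(-2)) - 3) = 19 + 11*((6 + 30² - 14*30) - 3) = 19 + 11*((6 + 900 - 420) - 3) = 19 + 11*(486 - 3) = 19 + 11*483 = 19 + 5313 = 5332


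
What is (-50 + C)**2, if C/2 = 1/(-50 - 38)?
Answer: 4844401/1936 ≈ 2502.3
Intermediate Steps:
C = -1/44 (C = 2/(-50 - 38) = 2/(-88) = 2*(-1/88) = -1/44 ≈ -0.022727)
(-50 + C)**2 = (-50 - 1/44)**2 = (-2201/44)**2 = 4844401/1936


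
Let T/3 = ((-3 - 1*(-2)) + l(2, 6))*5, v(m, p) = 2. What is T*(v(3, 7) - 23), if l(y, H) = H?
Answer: -1575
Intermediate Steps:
T = 75 (T = 3*(((-3 - 1*(-2)) + 6)*5) = 3*(((-3 + 2) + 6)*5) = 3*((-1 + 6)*5) = 3*(5*5) = 3*25 = 75)
T*(v(3, 7) - 23) = 75*(2 - 23) = 75*(-21) = -1575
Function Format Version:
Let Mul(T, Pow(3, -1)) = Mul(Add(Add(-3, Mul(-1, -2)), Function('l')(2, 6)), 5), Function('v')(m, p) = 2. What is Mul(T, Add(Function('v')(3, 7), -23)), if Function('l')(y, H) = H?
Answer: -1575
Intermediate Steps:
T = 75 (T = Mul(3, Mul(Add(Add(-3, Mul(-1, -2)), 6), 5)) = Mul(3, Mul(Add(Add(-3, 2), 6), 5)) = Mul(3, Mul(Add(-1, 6), 5)) = Mul(3, Mul(5, 5)) = Mul(3, 25) = 75)
Mul(T, Add(Function('v')(3, 7), -23)) = Mul(75, Add(2, -23)) = Mul(75, -21) = -1575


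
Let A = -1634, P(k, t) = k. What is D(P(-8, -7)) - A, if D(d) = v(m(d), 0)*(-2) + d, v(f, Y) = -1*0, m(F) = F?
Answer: 1626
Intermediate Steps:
v(f, Y) = 0
D(d) = d (D(d) = 0*(-2) + d = 0 + d = d)
D(P(-8, -7)) - A = -8 - 1*(-1634) = -8 + 1634 = 1626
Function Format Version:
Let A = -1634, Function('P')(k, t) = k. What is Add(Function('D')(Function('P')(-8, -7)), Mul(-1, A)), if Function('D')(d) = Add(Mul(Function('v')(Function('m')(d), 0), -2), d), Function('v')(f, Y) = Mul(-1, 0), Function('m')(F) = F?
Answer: 1626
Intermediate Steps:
Function('v')(f, Y) = 0
Function('D')(d) = d (Function('D')(d) = Add(Mul(0, -2), d) = Add(0, d) = d)
Add(Function('D')(Function('P')(-8, -7)), Mul(-1, A)) = Add(-8, Mul(-1, -1634)) = Add(-8, 1634) = 1626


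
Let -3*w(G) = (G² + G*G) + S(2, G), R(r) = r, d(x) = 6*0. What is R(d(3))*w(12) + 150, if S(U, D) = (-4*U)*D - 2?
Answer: 150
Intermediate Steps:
d(x) = 0
S(U, D) = -2 - 4*D*U (S(U, D) = -4*D*U - 2 = -2 - 4*D*U)
w(G) = ⅔ - 2*G²/3 + 8*G/3 (w(G) = -((G² + G*G) + (-2 - 4*G*2))/3 = -((G² + G²) + (-2 - 8*G))/3 = -(2*G² + (-2 - 8*G))/3 = -(-2 - 8*G + 2*G²)/3 = ⅔ - 2*G²/3 + 8*G/3)
R(d(3))*w(12) + 150 = 0*(⅔ - ⅔*12² + (8/3)*12) + 150 = 0*(⅔ - ⅔*144 + 32) + 150 = 0*(⅔ - 96 + 32) + 150 = 0*(-190/3) + 150 = 0 + 150 = 150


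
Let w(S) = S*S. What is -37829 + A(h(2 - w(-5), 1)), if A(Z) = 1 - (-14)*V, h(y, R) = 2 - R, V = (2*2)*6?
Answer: -37492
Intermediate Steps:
V = 24 (V = 4*6 = 24)
w(S) = S²
A(Z) = 337 (A(Z) = 1 - (-14)*24 = 1 - 7*(-48) = 1 + 336 = 337)
-37829 + A(h(2 - w(-5), 1)) = -37829 + 337 = -37492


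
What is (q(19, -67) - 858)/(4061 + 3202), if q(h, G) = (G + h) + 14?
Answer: -892/7263 ≈ -0.12281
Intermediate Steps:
q(h, G) = 14 + G + h
(q(19, -67) - 858)/(4061 + 3202) = ((14 - 67 + 19) - 858)/(4061 + 3202) = (-34 - 858)/7263 = -892*1/7263 = -892/7263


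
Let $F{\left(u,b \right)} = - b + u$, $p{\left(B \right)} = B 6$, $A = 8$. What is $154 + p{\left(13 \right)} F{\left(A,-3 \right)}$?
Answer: $1012$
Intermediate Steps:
$p{\left(B \right)} = 6 B$
$F{\left(u,b \right)} = u - b$
$154 + p{\left(13 \right)} F{\left(A,-3 \right)} = 154 + 6 \cdot 13 \left(8 - -3\right) = 154 + 78 \left(8 + 3\right) = 154 + 78 \cdot 11 = 154 + 858 = 1012$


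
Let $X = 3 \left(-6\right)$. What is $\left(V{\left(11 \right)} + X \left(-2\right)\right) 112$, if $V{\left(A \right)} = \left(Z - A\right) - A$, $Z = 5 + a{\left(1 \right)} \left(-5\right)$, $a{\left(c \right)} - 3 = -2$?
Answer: $1568$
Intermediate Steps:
$X = -18$
$a{\left(c \right)} = 1$ ($a{\left(c \right)} = 3 - 2 = 1$)
$Z = 0$ ($Z = 5 + 1 \left(-5\right) = 5 - 5 = 0$)
$V{\left(A \right)} = - 2 A$ ($V{\left(A \right)} = \left(0 - A\right) - A = - A - A = - 2 A$)
$\left(V{\left(11 \right)} + X \left(-2\right)\right) 112 = \left(\left(-2\right) 11 - -36\right) 112 = \left(-22 + 36\right) 112 = 14 \cdot 112 = 1568$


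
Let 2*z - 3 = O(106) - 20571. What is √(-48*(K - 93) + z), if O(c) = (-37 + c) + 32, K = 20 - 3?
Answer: I*√26342/2 ≈ 81.151*I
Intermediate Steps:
K = 17
O(c) = -5 + c
z = -20467/2 (z = 3/2 + ((-5 + 106) - 20571)/2 = 3/2 + (101 - 20571)/2 = 3/2 + (½)*(-20470) = 3/2 - 10235 = -20467/2 ≈ -10234.)
√(-48*(K - 93) + z) = √(-48*(17 - 93) - 20467/2) = √(-48*(-76) - 20467/2) = √(3648 - 20467/2) = √(-13171/2) = I*√26342/2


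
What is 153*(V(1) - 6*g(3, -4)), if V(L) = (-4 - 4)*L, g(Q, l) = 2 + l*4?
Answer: 11628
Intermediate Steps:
g(Q, l) = 2 + 4*l
V(L) = -8*L
153*(V(1) - 6*g(3, -4)) = 153*(-8*1 - 6*(2 + 4*(-4))) = 153*(-8 - 6*(2 - 16)) = 153*(-8 - 6*(-14)) = 153*(-8 + 84) = 153*76 = 11628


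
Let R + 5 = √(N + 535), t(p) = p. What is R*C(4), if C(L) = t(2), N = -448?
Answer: -10 + 2*√87 ≈ 8.6548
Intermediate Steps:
C(L) = 2
R = -5 + √87 (R = -5 + √(-448 + 535) = -5 + √87 ≈ 4.3274)
R*C(4) = (-5 + √87)*2 = -10 + 2*√87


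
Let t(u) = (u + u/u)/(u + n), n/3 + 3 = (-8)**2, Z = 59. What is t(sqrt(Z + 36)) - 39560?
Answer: -660533276/16697 + 91*sqrt(95)/16697 ≈ -39560.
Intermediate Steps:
n = 183 (n = -9 + 3*(-8)**2 = -9 + 3*64 = -9 + 192 = 183)
t(u) = (1 + u)/(183 + u) (t(u) = (u + u/u)/(u + 183) = (u + 1)/(183 + u) = (1 + u)/(183 + u))
t(sqrt(Z + 36)) - 39560 = (1 + sqrt(59 + 36))/(183 + sqrt(59 + 36)) - 39560 = (1 + sqrt(95))/(183 + sqrt(95)) - 39560 = -39560 + (1 + sqrt(95))/(183 + sqrt(95))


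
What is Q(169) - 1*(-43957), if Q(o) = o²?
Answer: 72518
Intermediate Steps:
Q(169) - 1*(-43957) = 169² - 1*(-43957) = 28561 + 43957 = 72518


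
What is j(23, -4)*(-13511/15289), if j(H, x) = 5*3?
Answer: -202665/15289 ≈ -13.256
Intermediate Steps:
j(H, x) = 15
j(23, -4)*(-13511/15289) = 15*(-13511/15289) = -202665/15289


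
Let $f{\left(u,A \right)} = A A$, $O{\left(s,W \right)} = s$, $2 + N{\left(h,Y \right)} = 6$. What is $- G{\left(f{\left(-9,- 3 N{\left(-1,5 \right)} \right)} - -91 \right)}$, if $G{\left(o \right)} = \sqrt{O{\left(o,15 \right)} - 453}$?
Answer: $- i \sqrt{218} \approx - 14.765 i$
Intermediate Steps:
$N{\left(h,Y \right)} = 4$ ($N{\left(h,Y \right)} = -2 + 6 = 4$)
$f{\left(u,A \right)} = A^{2}$
$G{\left(o \right)} = \sqrt{-453 + o}$ ($G{\left(o \right)} = \sqrt{o - 453} = \sqrt{-453 + o}$)
$- G{\left(f{\left(-9,- 3 N{\left(-1,5 \right)} \right)} - -91 \right)} = - \sqrt{-453 - \left(-91 - \left(\left(-3\right) 4\right)^{2}\right)} = - \sqrt{-453 + \left(\left(-12\right)^{2} + 91\right)} = - \sqrt{-453 + \left(144 + 91\right)} = - \sqrt{-453 + 235} = - \sqrt{-218} = - i \sqrt{218}$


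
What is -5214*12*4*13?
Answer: -3253536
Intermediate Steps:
-5214*12*4*13 = -250272*13 = -5214*624 = -3253536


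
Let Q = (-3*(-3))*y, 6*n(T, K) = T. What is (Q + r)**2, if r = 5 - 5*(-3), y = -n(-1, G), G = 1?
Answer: 1849/4 ≈ 462.25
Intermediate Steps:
n(T, K) = T/6
y = 1/6 (y = -(-1)/6 = -1*(-1/6) = 1/6 ≈ 0.16667)
r = 20 (r = 5 + 15 = 20)
Q = 3/2 (Q = -3*(-3)*(1/6) = 9*(1/6) = 3/2 ≈ 1.5000)
(Q + r)**2 = (3/2 + 20)**2 = (43/2)**2 = 1849/4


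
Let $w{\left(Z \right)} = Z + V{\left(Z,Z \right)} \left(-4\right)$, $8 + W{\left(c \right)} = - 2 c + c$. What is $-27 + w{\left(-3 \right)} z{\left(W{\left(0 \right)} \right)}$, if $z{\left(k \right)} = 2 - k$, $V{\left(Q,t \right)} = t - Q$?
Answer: $-57$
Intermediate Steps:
$W{\left(c \right)} = -8 - c$ ($W{\left(c \right)} = -8 + \left(- 2 c + c\right) = -8 - c$)
$w{\left(Z \right)} = Z$ ($w{\left(Z \right)} = Z + \left(Z - Z\right) \left(-4\right) = Z + 0 \left(-4\right) = Z + 0 = Z$)
$-27 + w{\left(-3 \right)} z{\left(W{\left(0 \right)} \right)} = -27 - 3 \left(2 - \left(-8 - 0\right)\right) = -27 - 3 \left(2 - \left(-8 + 0\right)\right) = -27 - 3 \left(2 - -8\right) = -27 - 3 \left(2 + 8\right) = -27 - 30 = -57$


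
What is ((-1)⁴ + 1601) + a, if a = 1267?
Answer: 2869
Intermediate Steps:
((-1)⁴ + 1601) + a = ((-1)⁴ + 1601) + 1267 = (1 + 1601) + 1267 = 1602 + 1267 = 2869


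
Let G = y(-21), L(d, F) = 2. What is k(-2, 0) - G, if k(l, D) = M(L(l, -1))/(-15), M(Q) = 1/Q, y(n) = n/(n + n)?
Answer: -8/15 ≈ -0.53333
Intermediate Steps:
y(n) = 1/2 (y(n) = n/((2*n)) = (1/(2*n))*n = 1/2)
k(l, D) = -1/30 (k(l, D) = 1/(2*(-15)) = (1/2)*(-1/15) = -1/30)
G = 1/2 ≈ 0.50000
k(-2, 0) - G = -1/30 - 1*1/2 = -1/30 - 1/2 = -8/15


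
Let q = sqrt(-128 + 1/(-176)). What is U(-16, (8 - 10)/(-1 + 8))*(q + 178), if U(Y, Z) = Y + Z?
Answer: -20292/7 - 57*I*sqrt(247819)/154 ≈ -2898.9 - 184.26*I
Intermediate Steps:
q = I*sqrt(247819)/44 (q = sqrt(-128 - 1/176) = sqrt(-22529/176) = I*sqrt(247819)/44 ≈ 11.314*I)
U(-16, (8 - 10)/(-1 + 8))*(q + 178) = (-16 + (8 - 10)/(-1 + 8))*(I*sqrt(247819)/44 + 178) = (-16 - 2/7)*(178 + I*sqrt(247819)/44) = -114*(178 + I*sqrt(247819)/44)/7 = -20292/7 - 57*I*sqrt(247819)/154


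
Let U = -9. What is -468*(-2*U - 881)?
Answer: 403884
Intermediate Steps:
-468*(-2*U - 881) = -468*(-2*(-9) - 881) = -468*(18 - 881) = -468*(-863) = 403884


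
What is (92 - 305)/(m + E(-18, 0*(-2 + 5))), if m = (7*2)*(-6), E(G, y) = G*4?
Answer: 71/52 ≈ 1.3654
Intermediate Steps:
E(G, y) = 4*G
m = -84 (m = 14*(-6) = -84)
(92 - 305)/(m + E(-18, 0*(-2 + 5))) = (92 - 305)/(-84 + 4*(-18)) = -213/(-84 - 72) = -213/(-156) = -213*(-1/156) = 71/52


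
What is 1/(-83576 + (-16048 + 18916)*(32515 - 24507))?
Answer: 1/22883368 ≈ 4.3700e-8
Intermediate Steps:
1/(-83576 + (-16048 + 18916)*(32515 - 24507)) = 1/(-83576 + 2868*8008) = 1/(-83576 + 22966944) = 1/22883368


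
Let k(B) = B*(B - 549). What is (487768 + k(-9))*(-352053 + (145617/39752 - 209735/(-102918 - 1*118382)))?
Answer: -7630880450578270471/43985588 ≈ -1.7349e+11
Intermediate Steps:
k(B) = B*(-549 + B)
(487768 + k(-9))*(-352053 + (145617/39752 - 209735/(-102918 - 1*118382))) = (487768 - 9*(-549 - 9))*(-352053 + (145617/39752 - 209735/(-102918 - 1*118382))) = (487768 - 9*(-558))*(-352053 + (145617*(1/39752) - 209735/(-102918 - 118382))) = (487768 + 5022)*(-352053 + (145617/39752 - 209735/(-221300))) = 492790*(-352053 + (145617/39752 - 209735*(-1/221300))) = 492790*(-352053 + (145617/39752 + 41947/44260)) = 492790*(-352053 + 2028121391/439855880) = 492790*(-154850554000249/439855880) = -7630880450578270471/43985588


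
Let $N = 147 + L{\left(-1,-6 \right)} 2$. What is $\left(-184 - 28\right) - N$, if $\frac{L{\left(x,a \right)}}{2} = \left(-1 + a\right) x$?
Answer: $-387$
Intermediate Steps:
$L{\left(x,a \right)} = 2 x \left(-1 + a\right)$ ($L{\left(x,a \right)} = 2 \left(-1 + a\right) x = 2 x \left(-1 + a\right)$)
$N = 175$ ($N = 147 + 2 \left(-1\right) \left(-1 - 6\right) 2 = 147 + 2 \left(-1\right) \left(-7\right) 2 = 147 + 14 \cdot 2 = 147 + 28 = 175$)
$\left(-184 - 28\right) - N = \left(-184 - 28\right) - 175 = -212 - 175 = -387$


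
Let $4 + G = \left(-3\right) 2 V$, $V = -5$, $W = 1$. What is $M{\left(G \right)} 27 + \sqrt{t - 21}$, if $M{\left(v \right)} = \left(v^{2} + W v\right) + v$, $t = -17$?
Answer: $19656 + i \sqrt{38} \approx 19656.0 + 6.1644 i$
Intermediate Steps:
$G = 26$ ($G = -4 + \left(-3\right) 2 \left(-5\right) = -4 - -30 = -4 + 30 = 26$)
$M{\left(v \right)} = v^{2} + 2 v$ ($M{\left(v \right)} = \left(v^{2} + 1 v\right) + v = \left(v^{2} + v\right) + v = \left(v + v^{2}\right) + v = v^{2} + 2 v$)
$M{\left(G \right)} 27 + \sqrt{t - 21} = 26 \left(2 + 26\right) 27 + \sqrt{-17 - 21} = 26 \cdot 28 \cdot 27 + \sqrt{-38} = 728 \cdot 27 + i \sqrt{38} = 19656 + i \sqrt{38}$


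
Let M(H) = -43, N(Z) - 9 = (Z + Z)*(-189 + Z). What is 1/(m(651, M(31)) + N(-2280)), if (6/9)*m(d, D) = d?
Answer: 2/22519251 ≈ 8.8813e-8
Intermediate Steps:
N(Z) = 9 + 2*Z*(-189 + Z) (N(Z) = 9 + (Z + Z)*(-189 + Z) = 9 + (2*Z)*(-189 + Z) = 9 + 2*Z*(-189 + Z))
m(d, D) = 3*d/2
1/(m(651, M(31)) + N(-2280)) = 1/((3/2)*651 + (9 - 378*(-2280) + 2*(-2280)²)) = 1/(1953/2 + (9 + 861840 + 2*5198400)) = 1/(1953/2 + (9 + 861840 + 10396800)) = 1/(1953/2 + 11258649) = 1/(22519251/2) = 2/22519251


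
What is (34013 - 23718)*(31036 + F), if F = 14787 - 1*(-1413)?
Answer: 486294620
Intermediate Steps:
F = 16200 (F = 14787 + 1413 = 16200)
(34013 - 23718)*(31036 + F) = (34013 - 23718)*(31036 + 16200) = 10295*47236 = 486294620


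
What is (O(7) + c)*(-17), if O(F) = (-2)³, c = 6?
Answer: 34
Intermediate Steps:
O(F) = -8
(O(7) + c)*(-17) = (-8 + 6)*(-17) = -2*(-17) = 34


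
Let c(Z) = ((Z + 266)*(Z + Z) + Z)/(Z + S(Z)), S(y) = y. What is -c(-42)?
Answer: -449/2 ≈ -224.50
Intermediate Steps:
c(Z) = (Z + 2*Z*(266 + Z))/(2*Z) (c(Z) = ((Z + 266)*(Z + Z) + Z)/(Z + Z) = ((266 + Z)*(2*Z) + Z)/((2*Z)) = (2*Z*(266 + Z) + Z)*(1/(2*Z)) = (Z + 2*Z*(266 + Z))*(1/(2*Z)) = (Z + 2*Z*(266 + Z))/(2*Z))
-c(-42) = -(533/2 - 42) = -1*449/2 = -449/2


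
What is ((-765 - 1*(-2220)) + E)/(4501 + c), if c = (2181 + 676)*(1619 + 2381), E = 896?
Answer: 2351/11432501 ≈ 0.00020564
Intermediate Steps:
c = 11428000 (c = 2857*4000 = 11428000)
((-765 - 1*(-2220)) + E)/(4501 + c) = ((-765 - 1*(-2220)) + 896)/(4501 + 11428000) = ((-765 + 2220) + 896)/11432501 = (1455 + 896)*(1/11432501) = 2351*(1/11432501) = 2351/11432501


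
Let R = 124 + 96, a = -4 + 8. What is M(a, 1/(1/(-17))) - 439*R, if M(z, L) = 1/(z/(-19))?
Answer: -386339/4 ≈ -96585.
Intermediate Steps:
a = 4
R = 220
M(z, L) = -19/z (M(z, L) = 1/(z*(-1/19)) = 1/(-z/19) = -19/z)
M(a, 1/(1/(-17))) - 439*R = -19/4 - 439*220 = -19*¼ - 96580 = -19/4 - 96580 = -386339/4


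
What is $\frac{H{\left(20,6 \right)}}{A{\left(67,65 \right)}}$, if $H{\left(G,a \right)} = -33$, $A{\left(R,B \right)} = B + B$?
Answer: $- \frac{33}{130} \approx -0.25385$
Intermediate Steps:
$A{\left(R,B \right)} = 2 B$
$\frac{H{\left(20,6 \right)}}{A{\left(67,65 \right)}} = - \frac{33}{2 \cdot 65} = - \frac{33}{130}$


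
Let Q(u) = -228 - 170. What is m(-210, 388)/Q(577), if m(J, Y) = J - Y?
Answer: 299/199 ≈ 1.5025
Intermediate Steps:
Q(u) = -398
m(-210, 388)/Q(577) = (-210 - 1*388)/(-398) = (-210 - 388)*(-1/398) = -598*(-1/398) = 299/199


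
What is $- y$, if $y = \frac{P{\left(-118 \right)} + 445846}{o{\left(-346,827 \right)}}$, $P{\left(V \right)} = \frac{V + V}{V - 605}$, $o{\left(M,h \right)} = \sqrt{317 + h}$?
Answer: $- \frac{161173447 \sqrt{286}}{206778} \approx -13182.0$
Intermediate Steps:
$P{\left(V \right)} = \frac{2 V}{-605 + V}$
$y = \frac{161173447 \sqrt{286}}{206778}$ ($y = \frac{2 \left(-118\right) \frac{1}{-605 - 118} + 445846}{\sqrt{317 + 827}} = \frac{2 \left(-118\right) \frac{1}{-723} + 445846}{\sqrt{1144}} = \frac{2 \left(-118\right) \left(- \frac{1}{723}\right) + 445846}{2 \sqrt{286}} = \left(\frac{236}{723} + 445846\right) \frac{\sqrt{286}}{572} = \frac{322346894 \frac{\sqrt{286}}{572}}{723} = \frac{161173447 \sqrt{286}}{206778} \approx 13182.0$)
$- y = - \frac{161173447 \sqrt{286}}{206778}$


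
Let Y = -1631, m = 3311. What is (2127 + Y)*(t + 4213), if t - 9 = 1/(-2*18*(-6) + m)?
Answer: 7385933520/3527 ≈ 2.0941e+6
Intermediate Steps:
t = 31744/3527 (t = 9 + 1/(-2*18*(-6) + 3311) = 9 + 1/(-36*(-6) + 3311) = 9 + 1/(216 + 3311) = 9 + 1/3527 = 31744/3527 ≈ 9.0003)
(2127 + Y)*(t + 4213) = (2127 - 1631)*(31744/3527 + 4213) = 496*(14890995/3527) = 7385933520/3527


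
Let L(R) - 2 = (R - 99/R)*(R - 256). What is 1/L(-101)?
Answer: 101/3606616 ≈ 2.8004e-5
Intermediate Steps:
L(R) = 2 + (-256 + R)*(R - 99/R) (L(R) = 2 + (R - 99/R)*(R - 256) = 2 + (R - 99/R)*(-256 + R) = 2 + (-256 + R)*(R - 99/R))
1/L(-101) = 1/(-97 + (-101)**2 - 256*(-101) + 25344/(-101)) = 1/(-97 + 10201 + 25856 + 25344*(-1/101)) = 1/(-97 + 10201 + 25856 - 25344/101) = 1/(3606616/101) = 101/3606616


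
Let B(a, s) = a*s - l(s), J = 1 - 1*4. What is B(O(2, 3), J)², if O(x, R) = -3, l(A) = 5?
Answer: 16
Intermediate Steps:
J = -3 (J = 1 - 4 = -3)
B(a, s) = -5 + a*s (B(a, s) = a*s - 1*5 = a*s - 5 = -5 + a*s)
B(O(2, 3), J)² = (-5 - 3*(-3))² = (-5 + 9)² = 4² = 16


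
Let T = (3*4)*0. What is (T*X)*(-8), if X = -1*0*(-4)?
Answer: 0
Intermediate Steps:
X = 0 (X = 0*(-4) = 0)
T = 0 (T = 12*0 = 0)
(T*X)*(-8) = (0*0)*(-8) = 0*(-8) = 0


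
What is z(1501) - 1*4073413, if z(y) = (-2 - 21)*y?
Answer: -4107936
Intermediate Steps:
z(y) = -23*y
z(1501) - 1*4073413 = -23*1501 - 1*4073413 = -34523 - 4073413 = -4107936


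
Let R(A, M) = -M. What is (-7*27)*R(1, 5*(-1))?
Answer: -945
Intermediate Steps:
(-7*27)*R(1, 5*(-1)) = (-7*27)*(-5*(-1)) = -(-189)*(-5) = -189*5 = -945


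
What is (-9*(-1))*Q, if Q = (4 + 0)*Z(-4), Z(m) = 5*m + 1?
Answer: -684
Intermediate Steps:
Z(m) = 1 + 5*m
Q = -76 (Q = (4 + 0)*(1 + 5*(-4)) = 4*(1 - 20) = 4*(-19) = -76)
(-9*(-1))*Q = -9*(-1)*(-76) = 9*(-76) = -684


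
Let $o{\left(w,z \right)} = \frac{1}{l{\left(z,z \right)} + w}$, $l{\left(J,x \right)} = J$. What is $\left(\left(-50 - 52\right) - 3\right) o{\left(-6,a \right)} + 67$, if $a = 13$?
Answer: $52$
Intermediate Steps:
$o{\left(w,z \right)} = \frac{1}{w + z}$ ($o{\left(w,z \right)} = \frac{1}{z + w} = \frac{1}{w + z}$)
$\left(\left(-50 - 52\right) - 3\right) o{\left(-6,a \right)} + 67 = \frac{\left(-50 - 52\right) - 3}{-6 + 13} + 67 = \frac{-102 - 3}{7} + 67 = \left(-105\right) \frac{1}{7} + 67 = -15 + 67 = 52$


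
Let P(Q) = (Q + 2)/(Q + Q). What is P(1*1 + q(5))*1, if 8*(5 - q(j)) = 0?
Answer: 2/3 ≈ 0.66667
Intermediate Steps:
q(j) = 5 (q(j) = 5 - 1/8*0 = 5 + 0 = 5)
P(Q) = (2 + Q)/(2*Q) (P(Q) = (2 + Q)/((2*Q)) = (2 + Q)*(1/(2*Q)) = (2 + Q)/(2*Q))
P(1*1 + q(5))*1 = ((2 + (1*1 + 5))/(2*(1*1 + 5)))*1 = ((2 + (1 + 5))/(2*(1 + 5)))*1 = ((1/2)*(2 + 6)/6)*1 = ((1/2)*(1/6)*8)*1 = (2/3)*1 = 2/3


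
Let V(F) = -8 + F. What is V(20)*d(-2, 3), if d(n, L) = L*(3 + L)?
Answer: 216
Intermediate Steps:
V(20)*d(-2, 3) = (-8 + 20)*(3*(3 + 3)) = 12*(3*6) = 12*18 = 216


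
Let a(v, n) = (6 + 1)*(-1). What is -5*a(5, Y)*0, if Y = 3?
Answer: 0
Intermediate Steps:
a(v, n) = -7 (a(v, n) = 7*(-1) = -7)
-5*a(5, Y)*0 = -5*(-7)*0 = 35*0 = 0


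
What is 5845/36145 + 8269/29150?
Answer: 93852951/210725350 ≈ 0.44538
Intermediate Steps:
5845/36145 + 8269/29150 = 5845*(1/36145) + 8269*(1/29150) = 1169/7229 + 8269/29150 = 93852951/210725350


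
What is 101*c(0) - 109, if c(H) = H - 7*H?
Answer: -109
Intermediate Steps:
c(H) = -6*H (c(H) = H - 7*H = -6*H)
101*c(0) - 109 = 101*(-6*0) - 109 = 101*0 - 109 = 0 - 109 = -109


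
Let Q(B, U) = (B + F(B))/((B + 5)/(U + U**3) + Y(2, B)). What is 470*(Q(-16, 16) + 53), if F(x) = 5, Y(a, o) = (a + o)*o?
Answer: 22922769030/921077 ≈ 24887.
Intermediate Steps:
Y(a, o) = o*(a + o)
Q(B, U) = (5 + B)/(B*(2 + B) + (5 + B)/(U + U**3)) (Q(B, U) = (B + 5)/((B + 5)/(U + U**3) + B*(2 + B)) = (5 + B)/((5 + B)/(U + U**3) + B*(2 + B)) = (5 + B)/(B*(2 + B) + (5 + B)/(U + U**3)))
470*(Q(-16, 16) + 53) = 470*(16*(5 - 16 + 5*16**2 - 16*16**2)/(5 - 16 - 16*16*(2 - 16) - 16*16**3*(2 - 16)) + 53) = 470*(16*(5 - 16 + 5*256 - 16*256)/(5 - 16 - 16*16*(-14) - 16*4096*(-14)) + 53) = 470*(16*(5 - 16 + 1280 - 4096)/(5 - 16 + 3584 + 917504) + 53) = 470*(16*(-2827)/921077 + 53) = 470*(16*(1/921077)*(-2827) + 53) = 470*(-45232/921077 + 53) = 470*(48771849/921077) = 22922769030/921077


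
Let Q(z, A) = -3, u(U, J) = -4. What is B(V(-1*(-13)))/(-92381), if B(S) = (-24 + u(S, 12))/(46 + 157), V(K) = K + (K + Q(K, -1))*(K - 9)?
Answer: 4/2679049 ≈ 1.4931e-6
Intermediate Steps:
V(K) = K + (-9 + K)*(-3 + K) (V(K) = K + (K - 3)*(K - 9) = K + (-3 + K)*(-9 + K) = K + (-9 + K)*(-3 + K))
B(S) = -4/29 (B(S) = (-24 - 4)/(46 + 157) = -28/203 = -28*1/203 = -4/29)
B(V(-1*(-13)))/(-92381) = -4/29/(-92381) = -4/29*(-1/92381) = 4/2679049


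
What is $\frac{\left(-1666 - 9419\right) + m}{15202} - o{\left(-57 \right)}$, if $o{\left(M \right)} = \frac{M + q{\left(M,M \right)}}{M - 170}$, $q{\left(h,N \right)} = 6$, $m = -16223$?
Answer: $- \frac{3487109}{1725427} \approx -2.021$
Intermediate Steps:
$o{\left(M \right)} = \frac{6 + M}{-170 + M}$ ($o{\left(M \right)} = \frac{M + 6}{M - 170} = \frac{6 + M}{-170 + M}$)
$\frac{\left(-1666 - 9419\right) + m}{15202} - o{\left(-57 \right)} = \frac{\left(-1666 - 9419\right) - 16223}{15202} - \frac{6 - 57}{-170 - 57} = \left(-11085 - 16223\right) \frac{1}{15202} - \frac{1}{-227} \left(-51\right) = \left(-27308\right) \frac{1}{15202} - \left(- \frac{1}{227}\right) \left(-51\right) = - \frac{13654}{7601} - \frac{51}{227} = - \frac{3487109}{1725427}$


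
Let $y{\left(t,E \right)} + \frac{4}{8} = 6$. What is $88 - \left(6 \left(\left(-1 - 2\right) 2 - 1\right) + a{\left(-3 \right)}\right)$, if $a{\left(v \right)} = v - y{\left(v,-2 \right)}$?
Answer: $\frac{277}{2} \approx 138.5$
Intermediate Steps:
$y{\left(t,E \right)} = \frac{11}{2}$ ($y{\left(t,E \right)} = - \frac{1}{2} + 6 = \frac{11}{2}$)
$a{\left(v \right)} = - \frac{11}{2} + v$ ($a{\left(v \right)} = v - \frac{11}{2} = - \frac{11}{2} + v$)
$88 - \left(6 \left(\left(-1 - 2\right) 2 - 1\right) + a{\left(-3 \right)}\right) = 88 - \left(6 \left(\left(-1 - 2\right) 2 - 1\right) - \frac{17}{2}\right) = 88 - \left(6 \left(\left(-3\right) 2 - 1\right) - \frac{17}{2}\right) = 88 - \left(6 \left(-6 - 1\right) - \frac{17}{2}\right) = 88 - \left(6 \left(-7\right) - \frac{17}{2}\right) = 88 - \left(-42 - \frac{17}{2}\right) = 88 - - \frac{101}{2} = 88 + \frac{101}{2} = \frac{277}{2}$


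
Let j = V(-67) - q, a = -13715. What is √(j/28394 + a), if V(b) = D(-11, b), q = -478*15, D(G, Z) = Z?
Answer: I*√11057095139158/28394 ≈ 117.11*I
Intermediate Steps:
q = -7170
V(b) = b
j = 7103 (j = -67 - 1*(-7170) = -67 + 7170 = 7103)
√(j/28394 + a) = √(7103/28394 - 13715) = √(-389416607/28394) = I*√11057095139158/28394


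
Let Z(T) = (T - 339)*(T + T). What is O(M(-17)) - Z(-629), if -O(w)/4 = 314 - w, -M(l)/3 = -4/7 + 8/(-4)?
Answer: -8532784/7 ≈ -1.2190e+6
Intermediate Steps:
M(l) = 54/7 (M(l) = -3*(-4/7 + 8/(-4)) = -3*(-4*⅐ + 8*(-¼)) = -3*(-4/7 - 2) = -3*(-18/7) = 54/7)
Z(T) = 2*T*(-339 + T) (Z(T) = (-339 + T)*(2*T) = 2*T*(-339 + T))
O(w) = -1256 + 4*w (O(w) = -4*(314 - w) = -1256 + 4*w)
O(M(-17)) - Z(-629) = (-1256 + 4*(54/7)) - 2*(-629)*(-339 - 629) = (-1256 + 216/7) - 2*(-629)*(-968) = -8576/7 - 1*1217744 = -8576/7 - 1217744 = -8532784/7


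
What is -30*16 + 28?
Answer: -452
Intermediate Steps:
-30*16 + 28 = -480 + 28 = -452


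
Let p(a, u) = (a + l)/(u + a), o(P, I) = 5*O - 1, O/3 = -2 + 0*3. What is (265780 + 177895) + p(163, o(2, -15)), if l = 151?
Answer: 29282707/66 ≈ 4.4368e+5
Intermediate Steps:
O = -6 (O = 3*(-2 + 0*3) = 3*(-2 + 0) = 3*(-2) = -6)
o(P, I) = -31 (o(P, I) = 5*(-6) - 1 = -30 - 1 = -31)
p(a, u) = (151 + a)/(a + u) (p(a, u) = (a + 151)/(u + a) = (151 + a)/(a + u))
(265780 + 177895) + p(163, o(2, -15)) = (265780 + 177895) + (151 + 163)/(163 - 31) = 443675 + 314/132 = 443675 + (1/132)*314 = 443675 + 157/66 = 29282707/66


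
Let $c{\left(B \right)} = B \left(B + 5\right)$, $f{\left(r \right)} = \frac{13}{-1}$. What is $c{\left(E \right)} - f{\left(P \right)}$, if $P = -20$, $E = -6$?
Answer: $19$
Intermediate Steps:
$f{\left(r \right)} = -13$ ($f{\left(r \right)} = 13 \left(-1\right) = -13$)
$c{\left(B \right)} = B \left(5 + B\right)$
$c{\left(E \right)} - f{\left(P \right)} = - 6 \left(5 - 6\right) - -13 = \left(-6\right) \left(-1\right) + 13 = 6 + 13 = 19$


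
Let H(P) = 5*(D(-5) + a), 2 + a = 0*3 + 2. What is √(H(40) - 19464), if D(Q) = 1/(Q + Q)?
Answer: I*√77858/2 ≈ 139.52*I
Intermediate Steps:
D(Q) = 1/(2*Q)
a = 0 (a = -2 + (0*3 + 2) = -2 + (0 + 2) = -2 + 2 = 0)
H(P) = -½ (H(P) = 5*((½)/(-5) + 0) = 5*((½)*(-⅕) + 0) = 5*(-⅒ + 0) = 5*(-⅒) = -½)
√(H(40) - 19464) = √(-½ - 19464) = √(-38929/2) = I*√77858/2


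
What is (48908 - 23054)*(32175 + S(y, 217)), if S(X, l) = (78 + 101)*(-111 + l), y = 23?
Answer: 1322406246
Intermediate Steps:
S(X, l) = -19869 + 179*l (S(X, l) = 179*(-111 + l) = -19869 + 179*l)
(48908 - 23054)*(32175 + S(y, 217)) = (48908 - 23054)*(32175 + (-19869 + 179*217)) = 25854*(32175 + (-19869 + 38843)) = 25854*(32175 + 18974) = 25854*51149 = 1322406246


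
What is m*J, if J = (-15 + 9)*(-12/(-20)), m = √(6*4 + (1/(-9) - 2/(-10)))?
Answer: -12*√1355/25 ≈ -17.669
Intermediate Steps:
m = 2*√1355/15 (m = √(24 + (1*(-⅑) - 2*(-⅒))) = √(24 + (-⅑ + ⅕)) = √(24 + 4/45) = √(1084/45) = 2*√1355/15 ≈ 4.9080)
J = -18/5 (J = -(-72)*(-1)/20 = -6*⅗ = -18/5 ≈ -3.6000)
m*J = (2*√1355/15)*(-18/5) = -12*√1355/25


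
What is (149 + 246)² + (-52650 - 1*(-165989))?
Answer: 269364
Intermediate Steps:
(149 + 246)² + (-52650 - 1*(-165989)) = 395² + (-52650 + 165989) = 156025 + 113339 = 269364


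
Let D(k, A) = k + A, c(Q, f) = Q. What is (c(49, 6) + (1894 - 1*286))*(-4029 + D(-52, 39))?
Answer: -6697594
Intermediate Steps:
D(k, A) = A + k
(c(49, 6) + (1894 - 1*286))*(-4029 + D(-52, 39)) = (49 + (1894 - 1*286))*(-4029 + (39 - 52)) = (49 + (1894 - 286))*(-4029 - 13) = (49 + 1608)*(-4042) = 1657*(-4042) = -6697594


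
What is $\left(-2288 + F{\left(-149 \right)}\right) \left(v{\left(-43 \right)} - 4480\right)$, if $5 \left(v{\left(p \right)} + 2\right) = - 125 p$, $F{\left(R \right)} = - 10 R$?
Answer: $2718786$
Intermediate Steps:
$v{\left(p \right)} = -2 - 25 p$ ($v{\left(p \right)} = -2 + \frac{\left(-125\right) p}{5} = -2 - 25 p$)
$\left(-2288 + F{\left(-149 \right)}\right) \left(v{\left(-43 \right)} - 4480\right) = \left(-2288 - -1490\right) \left(\left(-2 - -1075\right) - 4480\right) = \left(-2288 + 1490\right) \left(\left(-2 + 1075\right) - 4480\right) = - 798 \left(1073 - 4480\right) = \left(-798\right) \left(-3407\right) = 2718786$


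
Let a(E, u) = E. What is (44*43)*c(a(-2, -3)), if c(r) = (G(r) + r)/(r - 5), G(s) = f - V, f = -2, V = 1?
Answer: 9460/7 ≈ 1351.4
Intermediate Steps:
G(s) = -3 (G(s) = -2 - 1*1 = -2 - 1 = -3)
c(r) = (-3 + r)/(-5 + r) (c(r) = (-3 + r)/(r - 5) = (-3 + r)/(-5 + r))
(44*43)*c(a(-2, -3)) = (44*43)*((-3 - 2)/(-5 - 2)) = 1892*(-5/(-7)) = 1892*(-⅐*(-5)) = 1892*(5/7) = 9460/7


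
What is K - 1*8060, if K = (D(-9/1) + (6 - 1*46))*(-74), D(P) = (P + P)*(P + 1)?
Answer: -15756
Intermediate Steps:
D(P) = 2*P*(1 + P) (D(P) = (2*P)*(1 + P) = 2*P*(1 + P))
K = -7696 (K = (2*(-9/1)*(1 - 9/1) + (6 - 1*46))*(-74) = (2*(-9*1)*(1 - 9*1) + (6 - 46))*(-74) = (2*(-9)*(1 - 9) - 40)*(-74) = (2*(-9)*(-8) - 40)*(-74) = (144 - 40)*(-74) = 104*(-74) = -7696)
K - 1*8060 = -7696 - 1*8060 = -7696 - 8060 = -15756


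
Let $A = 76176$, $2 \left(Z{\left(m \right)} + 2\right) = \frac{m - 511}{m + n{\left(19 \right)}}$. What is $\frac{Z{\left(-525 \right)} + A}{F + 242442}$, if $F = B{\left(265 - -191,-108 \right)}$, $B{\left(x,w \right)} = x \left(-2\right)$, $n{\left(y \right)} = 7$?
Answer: $\frac{15235}{48306} \approx 0.31539$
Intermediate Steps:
$Z{\left(m \right)} = -2 + \frac{-511 + m}{2 \left(7 + m\right)}$ ($Z{\left(m \right)} = -2 + \frac{\left(m - 511\right) \frac{1}{m + 7}}{2} = -2 + \frac{\left(-511 + m\right) \frac{1}{7 + m}}{2} = -2 + \frac{\frac{1}{7 + m} \left(-511 + m\right)}{2} = -2 + \frac{-511 + m}{2 \left(7 + m\right)}$)
$B{\left(x,w \right)} = - 2 x$
$F = -912$ ($F = - 2 \left(265 - -191\right) = - 2 \left(265 + 191\right) = \left(-2\right) 456 = -912$)
$\frac{Z{\left(-525 \right)} + A}{F + 242442} = \frac{\frac{-539 - -1575}{2 \left(7 - 525\right)} + 76176}{-912 + 242442} = \frac{\frac{-539 + 1575}{2 \left(-518\right)} + 76176}{241530} = \left(\frac{1}{2} \left(- \frac{1}{518}\right) 1036 + 76176\right) \frac{1}{241530} = \left(-1 + 76176\right) \frac{1}{241530} = 76175 \cdot \frac{1}{241530} = \frac{15235}{48306}$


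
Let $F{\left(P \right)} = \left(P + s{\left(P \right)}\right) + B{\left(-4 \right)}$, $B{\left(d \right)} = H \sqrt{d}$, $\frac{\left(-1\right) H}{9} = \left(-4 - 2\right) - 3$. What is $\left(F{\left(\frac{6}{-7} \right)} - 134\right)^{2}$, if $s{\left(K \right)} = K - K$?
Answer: $- \frac{394820}{49} - \frac{305856 i}{7} \approx -8057.5 - 43694.0 i$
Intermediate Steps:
$H = 81$ ($H = - 9 \left(\left(-4 - 2\right) - 3\right) = - 9 \left(-6 - 3\right) = \left(-9\right) \left(-9\right) = 81$)
$B{\left(d \right)} = 81 \sqrt{d}$
$s{\left(K \right)} = 0$
$F{\left(P \right)} = P + 162 i$ ($F{\left(P \right)} = \left(P + 0\right) + 81 \sqrt{-4} = P + 81 \cdot 2 i = P + 162 i$)
$\left(F{\left(\frac{6}{-7} \right)} - 134\right)^{2} = \left(\left(\frac{6}{-7} + 162 i\right) - 134\right)^{2} = \left(\left(6 \left(- \frac{1}{7}\right) + 162 i\right) - 134\right)^{2} = \left(\left(- \frac{6}{7} + 162 i\right) - 134\right)^{2} = \left(- \frac{944}{7} + 162 i\right)^{2}$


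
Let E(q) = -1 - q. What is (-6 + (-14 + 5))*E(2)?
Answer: 45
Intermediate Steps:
(-6 + (-14 + 5))*E(2) = (-6 + (-14 + 5))*(-1 - 1*2) = (-6 - 9)*(-1 - 2) = -15*(-3) = 45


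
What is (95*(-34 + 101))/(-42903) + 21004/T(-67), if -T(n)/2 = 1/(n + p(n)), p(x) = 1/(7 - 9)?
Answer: 30413286790/42903 ≈ 7.0889e+5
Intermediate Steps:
p(x) = -½ (p(x) = 1/(-2) = -½)
T(n) = -2/(-½ + n) (T(n) = -2/(n - ½) = -2/(-½ + n))
(95*(-34 + 101))/(-42903) + 21004/T(-67) = (95*(-34 + 101))/(-42903) + 21004/((-4/(-1 + 2*(-67)))) = (95*67)*(-1/42903) + 21004/((-4/(-1 - 134))) = 6365*(-1/42903) + 21004/((-4/(-135))) = -6365/42903 + 21004/((-4*(-1/135))) = -6365/42903 + 21004/(4/135) = -6365/42903 + 21004*(135/4) = -6365/42903 + 708885 = 30413286790/42903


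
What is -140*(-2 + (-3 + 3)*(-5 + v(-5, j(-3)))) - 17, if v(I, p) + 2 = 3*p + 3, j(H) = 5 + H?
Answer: 263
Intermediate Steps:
v(I, p) = 1 + 3*p (v(I, p) = -2 + (3*p + 3) = -2 + (3 + 3*p) = 1 + 3*p)
-140*(-2 + (-3 + 3)*(-5 + v(-5, j(-3)))) - 17 = -140*(-2 + (-3 + 3)*(-5 + (1 + 3*(5 - 3)))) - 17 = -140*(-2 + 0*(-5 + (1 + 3*2))) - 17 = -140*(-2 + 0*(-5 + (1 + 6))) - 17 = -140*(-2 + 0*(-5 + 7)) - 17 = -140*(-2 + 0*2) - 17 = -140*(-2 + 0) - 17 = -140*(-2) - 17 = -28*(-10) - 17 = 280 - 17 = 263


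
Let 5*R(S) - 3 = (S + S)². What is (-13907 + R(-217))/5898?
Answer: 19804/4915 ≈ 4.0293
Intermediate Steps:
R(S) = ⅗ + 4*S²/5 (R(S) = ⅗ + (S + S)²/5 = ⅗ + (2*S)²/5 = ⅗ + (4*S²)/5 = ⅗ + 4*S²/5)
(-13907 + R(-217))/5898 = (-13907 + (⅗ + (⅘)*(-217)²))/5898 = (-13907 + (⅗ + (⅘)*47089))*(1/5898) = (-13907 + (⅗ + 188356/5))*(1/5898) = (-13907 + 188359/5)*(1/5898) = (118824/5)*(1/5898) = 19804/4915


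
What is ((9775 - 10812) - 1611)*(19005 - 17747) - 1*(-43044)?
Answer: -3288140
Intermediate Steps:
((9775 - 10812) - 1611)*(19005 - 17747) - 1*(-43044) = (-1037 - 1611)*1258 + 43044 = -2648*1258 + 43044 = -3331184 + 43044 = -3288140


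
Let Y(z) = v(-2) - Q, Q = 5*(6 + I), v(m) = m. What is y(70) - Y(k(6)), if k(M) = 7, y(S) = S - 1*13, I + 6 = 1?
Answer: 64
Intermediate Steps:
I = -5 (I = -6 + 1 = -5)
y(S) = -13 + S (y(S) = S - 13 = -13 + S)
Q = 5 (Q = 5*(6 - 5) = 5*1 = 5)
Y(z) = -7 (Y(z) = -2 - 1*5 = -2 - 5 = -7)
y(70) - Y(k(6)) = (-13 + 70) - 1*(-7) = 57 + 7 = 64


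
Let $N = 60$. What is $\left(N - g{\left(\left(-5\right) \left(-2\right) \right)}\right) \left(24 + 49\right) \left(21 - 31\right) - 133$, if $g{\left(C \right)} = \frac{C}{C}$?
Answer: $-43203$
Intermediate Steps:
$g{\left(C \right)} = 1$
$\left(N - g{\left(\left(-5\right) \left(-2\right) \right)}\right) \left(24 + 49\right) \left(21 - 31\right) - 133 = \left(60 - 1\right) \left(24 + 49\right) \left(21 - 31\right) - 133 = \left(60 - 1\right) 73 \left(-10\right) - 133 = 59 \left(-730\right) - 133 = -43070 - 133 = -43203$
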